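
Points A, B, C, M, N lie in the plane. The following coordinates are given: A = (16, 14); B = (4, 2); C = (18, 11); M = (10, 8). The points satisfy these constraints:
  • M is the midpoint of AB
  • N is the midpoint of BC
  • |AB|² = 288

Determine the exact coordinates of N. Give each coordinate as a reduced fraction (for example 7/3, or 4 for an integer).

1. N_x = 11  [2·N = B+C = (4, 2)+(18, 11)]
2. N_y = 13/2  [2·N = B+C = (4, 2)+(18, 11)]
   so N = (11, 13/2)

N = (11, 13/2)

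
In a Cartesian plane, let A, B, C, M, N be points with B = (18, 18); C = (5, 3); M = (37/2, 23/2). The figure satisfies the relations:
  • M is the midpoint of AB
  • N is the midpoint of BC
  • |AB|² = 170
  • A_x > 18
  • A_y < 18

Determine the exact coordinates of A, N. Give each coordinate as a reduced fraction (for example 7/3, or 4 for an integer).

A = (19, 5)
N = (23/2, 21/2)

1. A_x = 19  [A = 2·M−B = 2·(37/2, 23/2)−(18, 18)]
2. A_y = 5  [A = 2·M−B = 2·(37/2, 23/2)−(18, 18)]
   so A = (19, 5)
3. N_x = 23/2  [2·N = B+C = (18, 18)+(5, 3)]
4. N_y = 21/2  [2·N = B+C = (18, 18)+(5, 3)]
   so N = (23/2, 21/2)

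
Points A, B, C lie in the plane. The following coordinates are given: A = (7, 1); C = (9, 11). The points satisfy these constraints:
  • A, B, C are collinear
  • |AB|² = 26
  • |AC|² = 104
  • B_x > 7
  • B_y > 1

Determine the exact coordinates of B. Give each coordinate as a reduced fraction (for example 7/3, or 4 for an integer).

B = (8, 6)

1. B_x = 8  [[A, B, C are collinear ⇒ 10x-2y-68=0] ∩ [|B−(7, 1)|²=26]]
2. B_y = 6  [[A, B, C are collinear ⇒ 10x-2y-68=0] ∩ [|B−(7, 1)|²=26]]
   so B = (8, 6)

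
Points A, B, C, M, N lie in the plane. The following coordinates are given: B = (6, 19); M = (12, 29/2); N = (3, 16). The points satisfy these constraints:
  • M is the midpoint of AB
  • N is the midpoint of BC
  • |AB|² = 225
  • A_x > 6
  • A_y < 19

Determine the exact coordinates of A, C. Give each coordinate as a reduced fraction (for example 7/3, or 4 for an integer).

1. A_x = 18  [A = 2·M−B = 2·(12, 29/2)−(6, 19)]
2. A_y = 10  [A = 2·M−B = 2·(12, 29/2)−(6, 19)]
   so A = (18, 10)
3. C_x = 0  [C = 2·N−B = 2·(3, 16)−(6, 19)]
4. C_y = 13  [C = 2·N−B = 2·(3, 16)−(6, 19)]
   so C = (0, 13)

A = (18, 10)
C = (0, 13)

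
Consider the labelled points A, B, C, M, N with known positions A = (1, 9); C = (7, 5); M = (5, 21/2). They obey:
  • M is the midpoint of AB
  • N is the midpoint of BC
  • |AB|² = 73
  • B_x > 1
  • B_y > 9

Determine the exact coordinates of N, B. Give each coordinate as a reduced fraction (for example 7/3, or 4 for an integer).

1. B_x = 9  [B = 2·M−A = 2·(5, 21/2)−(1, 9)]
2. B_y = 12  [B = 2·M−A = 2·(5, 21/2)−(1, 9)]
   so B = (9, 12)
3. N_x = 8  [2·N = B+C = (9, 12)+(7, 5)]
4. N_y = 17/2  [2·N = B+C = (9, 12)+(7, 5)]
   so N = (8, 17/2)

N = (8, 17/2)
B = (9, 12)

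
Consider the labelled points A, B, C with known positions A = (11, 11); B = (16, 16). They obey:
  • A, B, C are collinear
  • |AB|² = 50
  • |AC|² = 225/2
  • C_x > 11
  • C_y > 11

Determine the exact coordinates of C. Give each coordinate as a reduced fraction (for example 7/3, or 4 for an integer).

1. C_x = 37/2  [[A, B, C are collinear ⇒ -5x+5y=0] ∩ [|C−(11, 11)|²=225/2]]
2. C_y = 37/2  [[A, B, C are collinear ⇒ -5x+5y=0] ∩ [|C−(11, 11)|²=225/2]]
   so C = (37/2, 37/2)

C = (37/2, 37/2)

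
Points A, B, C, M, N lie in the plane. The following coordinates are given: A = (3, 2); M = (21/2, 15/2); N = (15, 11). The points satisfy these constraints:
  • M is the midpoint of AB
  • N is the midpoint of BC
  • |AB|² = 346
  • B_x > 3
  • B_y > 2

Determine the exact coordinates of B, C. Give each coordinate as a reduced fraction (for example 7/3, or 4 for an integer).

1. B_x = 18  [B = 2·M−A = 2·(21/2, 15/2)−(3, 2)]
2. B_y = 13  [B = 2·M−A = 2·(21/2, 15/2)−(3, 2)]
   so B = (18, 13)
3. C_x = 12  [C = 2·N−B = 2·(15, 11)−(18, 13)]
4. C_y = 9  [C = 2·N−B = 2·(15, 11)−(18, 13)]
   so C = (12, 9)

B = (18, 13)
C = (12, 9)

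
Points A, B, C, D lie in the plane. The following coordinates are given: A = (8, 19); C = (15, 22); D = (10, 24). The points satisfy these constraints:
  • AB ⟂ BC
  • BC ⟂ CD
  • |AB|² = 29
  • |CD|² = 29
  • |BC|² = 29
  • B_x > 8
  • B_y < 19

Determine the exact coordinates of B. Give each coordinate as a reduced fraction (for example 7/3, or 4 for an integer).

B = (13, 17)

1. B_x = 13  [[BC ⟂ CD ⇒ 5x-2y-31=0] ∩ [|B−(8, 19)|²=29]]
2. B_y = 17  [[BC ⟂ CD ⇒ 5x-2y-31=0] ∩ [|B−(8, 19)|²=29]]
   so B = (13, 17)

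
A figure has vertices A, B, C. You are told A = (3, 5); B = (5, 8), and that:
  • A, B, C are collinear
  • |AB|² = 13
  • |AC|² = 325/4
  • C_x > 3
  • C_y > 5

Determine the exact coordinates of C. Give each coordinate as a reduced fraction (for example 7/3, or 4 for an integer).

C = (8, 25/2)

1. C_x = 8  [[A, B, C are collinear ⇒ -3x+2y-1=0] ∩ [|C−(3, 5)|²=325/4]]
2. C_y = 25/2  [[A, B, C are collinear ⇒ -3x+2y-1=0] ∩ [|C−(3, 5)|²=325/4]]
   so C = (8, 25/2)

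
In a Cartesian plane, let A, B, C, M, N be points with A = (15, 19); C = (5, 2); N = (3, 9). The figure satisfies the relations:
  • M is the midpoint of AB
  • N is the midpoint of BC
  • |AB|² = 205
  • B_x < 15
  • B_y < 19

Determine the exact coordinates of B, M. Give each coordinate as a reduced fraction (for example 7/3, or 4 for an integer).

1. B_x = 1  [B = 2·N−C = 2·(3, 9)−(5, 2)]
2. B_y = 16  [B = 2·N−C = 2·(3, 9)−(5, 2)]
   so B = (1, 16)
3. M_x = 8  [2·M = A+B = (15, 19)+(1, 16)]
4. M_y = 35/2  [2·M = A+B = (15, 19)+(1, 16)]
   so M = (8, 35/2)

B = (1, 16)
M = (8, 35/2)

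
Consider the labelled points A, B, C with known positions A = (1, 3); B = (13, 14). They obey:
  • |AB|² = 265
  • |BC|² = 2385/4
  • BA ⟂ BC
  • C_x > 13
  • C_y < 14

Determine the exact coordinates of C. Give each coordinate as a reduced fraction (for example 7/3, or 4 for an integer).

1. C_x = 59/2  [[BA ⟂ BC ⇒ -12x-11y+310=0] ∩ [|C−(13, 14)|²=2385/4]]
2. C_y = -4  [[BA ⟂ BC ⇒ -12x-11y+310=0] ∩ [|C−(13, 14)|²=2385/4]]
   so C = (59/2, -4)

C = (59/2, -4)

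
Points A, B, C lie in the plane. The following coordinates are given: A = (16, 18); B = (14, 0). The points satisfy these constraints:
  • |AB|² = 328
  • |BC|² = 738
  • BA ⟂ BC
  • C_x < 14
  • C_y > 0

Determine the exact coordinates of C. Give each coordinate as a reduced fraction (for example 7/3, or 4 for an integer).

C = (-13, 3)

1. C_x = -13  [[BA ⟂ BC ⇒ 2x+18y-28=0] ∩ [|C−(14, 0)|²=738]]
2. C_y = 3  [[BA ⟂ BC ⇒ 2x+18y-28=0] ∩ [|C−(14, 0)|²=738]]
   so C = (-13, 3)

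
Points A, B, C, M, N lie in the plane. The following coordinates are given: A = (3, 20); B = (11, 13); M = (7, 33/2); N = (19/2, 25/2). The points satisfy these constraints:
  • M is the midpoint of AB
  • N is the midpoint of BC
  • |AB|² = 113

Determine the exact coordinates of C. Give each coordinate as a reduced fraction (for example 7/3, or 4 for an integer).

C = (8, 12)

1. C_x = 8  [C = 2·N−B = 2·(19/2, 25/2)−(11, 13)]
2. C_y = 12  [C = 2·N−B = 2·(19/2, 25/2)−(11, 13)]
   so C = (8, 12)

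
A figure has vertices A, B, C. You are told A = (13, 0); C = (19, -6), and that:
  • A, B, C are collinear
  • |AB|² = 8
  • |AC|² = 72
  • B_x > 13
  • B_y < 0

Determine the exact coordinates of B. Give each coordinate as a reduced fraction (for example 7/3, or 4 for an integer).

1. B_x = 15  [[A, B, C are collinear ⇒ -6x-6y+78=0] ∩ [|B−(13, 0)|²=8]]
2. B_y = -2  [[A, B, C are collinear ⇒ -6x-6y+78=0] ∩ [|B−(13, 0)|²=8]]
   so B = (15, -2)

B = (15, -2)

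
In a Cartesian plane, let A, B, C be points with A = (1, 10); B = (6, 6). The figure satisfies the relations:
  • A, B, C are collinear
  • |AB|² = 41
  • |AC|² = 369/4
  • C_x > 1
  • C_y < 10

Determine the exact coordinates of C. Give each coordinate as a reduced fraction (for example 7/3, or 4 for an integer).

1. C_x = 17/2  [[A, B, C are collinear ⇒ 4x+5y-54=0] ∩ [|C−(1, 10)|²=369/4]]
2. C_y = 4  [[A, B, C are collinear ⇒ 4x+5y-54=0] ∩ [|C−(1, 10)|²=369/4]]
   so C = (17/2, 4)

C = (17/2, 4)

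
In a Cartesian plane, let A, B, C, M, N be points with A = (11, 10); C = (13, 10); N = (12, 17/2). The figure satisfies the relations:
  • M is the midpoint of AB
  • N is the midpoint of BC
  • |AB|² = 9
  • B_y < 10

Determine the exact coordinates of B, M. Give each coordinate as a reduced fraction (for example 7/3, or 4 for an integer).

B = (11, 7)
M = (11, 17/2)

1. B_x = 11  [B = 2·N−C = 2·(12, 17/2)−(13, 10)]
2. B_y = 7  [B = 2·N−C = 2·(12, 17/2)−(13, 10)]
   so B = (11, 7)
3. M_x = 11  [2·M = A+B = (11, 10)+(11, 7)]
4. M_y = 17/2  [2·M = A+B = (11, 10)+(11, 7)]
   so M = (11, 17/2)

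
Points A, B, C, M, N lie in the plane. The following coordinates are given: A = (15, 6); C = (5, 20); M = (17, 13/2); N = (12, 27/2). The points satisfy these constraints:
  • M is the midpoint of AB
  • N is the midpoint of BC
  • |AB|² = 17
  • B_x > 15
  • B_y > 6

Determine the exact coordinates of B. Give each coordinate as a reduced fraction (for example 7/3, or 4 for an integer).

B = (19, 7)

1. B_x = 19  [B = 2·M−A = 2·(17, 13/2)−(15, 6)]
2. B_y = 7  [B = 2·M−A = 2·(17, 13/2)−(15, 6)]
   so B = (19, 7)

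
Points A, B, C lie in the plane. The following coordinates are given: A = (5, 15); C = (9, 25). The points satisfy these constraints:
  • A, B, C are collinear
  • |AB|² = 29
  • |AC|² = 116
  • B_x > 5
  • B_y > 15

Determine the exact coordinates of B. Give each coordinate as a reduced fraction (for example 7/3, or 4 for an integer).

1. B_x = 7  [[A, B, C are collinear ⇒ 10x-4y+10=0] ∩ [|B−(5, 15)|²=29]]
2. B_y = 20  [[A, B, C are collinear ⇒ 10x-4y+10=0] ∩ [|B−(5, 15)|²=29]]
   so B = (7, 20)

B = (7, 20)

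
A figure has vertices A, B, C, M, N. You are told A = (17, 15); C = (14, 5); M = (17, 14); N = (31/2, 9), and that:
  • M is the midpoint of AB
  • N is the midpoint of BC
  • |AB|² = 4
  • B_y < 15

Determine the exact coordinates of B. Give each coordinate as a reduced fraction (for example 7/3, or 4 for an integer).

1. B_x = 17  [B = 2·M−A = 2·(17, 14)−(17, 15)]
2. B_y = 13  [B = 2·M−A = 2·(17, 14)−(17, 15)]
   so B = (17, 13)

B = (17, 13)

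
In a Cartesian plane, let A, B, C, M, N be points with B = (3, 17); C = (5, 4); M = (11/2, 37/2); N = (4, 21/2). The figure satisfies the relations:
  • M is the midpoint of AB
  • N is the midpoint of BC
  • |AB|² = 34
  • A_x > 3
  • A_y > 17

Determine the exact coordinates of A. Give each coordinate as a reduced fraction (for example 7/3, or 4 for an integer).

A = (8, 20)

1. A_x = 8  [A = 2·M−B = 2·(11/2, 37/2)−(3, 17)]
2. A_y = 20  [A = 2·M−B = 2·(11/2, 37/2)−(3, 17)]
   so A = (8, 20)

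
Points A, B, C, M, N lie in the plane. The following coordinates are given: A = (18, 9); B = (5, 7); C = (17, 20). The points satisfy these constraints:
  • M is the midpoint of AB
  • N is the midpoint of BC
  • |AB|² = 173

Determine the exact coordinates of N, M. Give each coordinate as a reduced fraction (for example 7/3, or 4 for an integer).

1. M_x = 23/2  [2·M = A+B = (18, 9)+(5, 7)]
2. M_y = 8  [2·M = A+B = (18, 9)+(5, 7)]
   so M = (23/2, 8)
3. N_x = 11  [2·N = B+C = (5, 7)+(17, 20)]
4. N_y = 27/2  [2·N = B+C = (5, 7)+(17, 20)]
   so N = (11, 27/2)

N = (11, 27/2)
M = (23/2, 8)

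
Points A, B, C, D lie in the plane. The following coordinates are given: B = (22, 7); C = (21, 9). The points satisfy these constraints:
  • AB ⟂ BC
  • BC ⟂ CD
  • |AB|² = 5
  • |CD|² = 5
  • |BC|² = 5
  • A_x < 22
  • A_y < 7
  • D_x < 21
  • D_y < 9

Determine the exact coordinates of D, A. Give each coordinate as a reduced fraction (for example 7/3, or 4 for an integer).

D = (19, 8)
A = (20, 6)

1. D_x = 19  [[BC ⟂ CD ⇒ -1x+2y+3=0] ∩ [|D−(21, 9)|²=5]]
2. D_y = 8  [[BC ⟂ CD ⇒ -1x+2y+3=0] ∩ [|D−(21, 9)|²=5]]
   so D = (19, 8)
3. A_x = 20  [[AB ⟂ BC ⇒ 1x-2y-8=0] ∩ [|A−(22, 7)|²=5]]
4. A_y = 6  [[AB ⟂ BC ⇒ 1x-2y-8=0] ∩ [|A−(22, 7)|²=5]]
   so A = (20, 6)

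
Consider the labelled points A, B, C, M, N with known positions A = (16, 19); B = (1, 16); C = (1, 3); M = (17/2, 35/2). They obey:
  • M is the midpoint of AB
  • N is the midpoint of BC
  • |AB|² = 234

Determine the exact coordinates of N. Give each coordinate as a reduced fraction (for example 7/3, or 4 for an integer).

1. N_x = 1  [2·N = B+C = (1, 16)+(1, 3)]
2. N_y = 19/2  [2·N = B+C = (1, 16)+(1, 3)]
   so N = (1, 19/2)

N = (1, 19/2)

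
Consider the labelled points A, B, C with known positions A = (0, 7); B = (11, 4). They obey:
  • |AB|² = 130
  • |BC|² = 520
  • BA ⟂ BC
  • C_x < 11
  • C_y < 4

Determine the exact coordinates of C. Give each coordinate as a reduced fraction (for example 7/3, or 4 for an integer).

C = (5, -18)

1. C_x = 5  [[BA ⟂ BC ⇒ -11x+3y+109=0] ∩ [|C−(11, 4)|²=520]]
2. C_y = -18  [[BA ⟂ BC ⇒ -11x+3y+109=0] ∩ [|C−(11, 4)|²=520]]
   so C = (5, -18)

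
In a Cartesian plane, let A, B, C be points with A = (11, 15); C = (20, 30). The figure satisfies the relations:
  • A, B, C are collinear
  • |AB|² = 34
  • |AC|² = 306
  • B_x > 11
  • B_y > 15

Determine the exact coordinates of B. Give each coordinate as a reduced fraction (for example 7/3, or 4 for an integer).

B = (14, 20)

1. B_x = 14  [[A, B, C are collinear ⇒ 15x-9y-30=0] ∩ [|B−(11, 15)|²=34]]
2. B_y = 20  [[A, B, C are collinear ⇒ 15x-9y-30=0] ∩ [|B−(11, 15)|²=34]]
   so B = (14, 20)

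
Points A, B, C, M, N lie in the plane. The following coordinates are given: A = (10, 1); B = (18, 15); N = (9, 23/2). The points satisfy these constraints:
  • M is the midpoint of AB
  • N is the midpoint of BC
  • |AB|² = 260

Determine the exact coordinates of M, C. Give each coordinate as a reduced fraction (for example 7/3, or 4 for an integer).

M = (14, 8)
C = (0, 8)

1. M_x = 14  [2·M = A+B = (10, 1)+(18, 15)]
2. M_y = 8  [2·M = A+B = (10, 1)+(18, 15)]
   so M = (14, 8)
3. C_x = 0  [C = 2·N−B = 2·(9, 23/2)−(18, 15)]
4. C_y = 8  [C = 2·N−B = 2·(9, 23/2)−(18, 15)]
   so C = (0, 8)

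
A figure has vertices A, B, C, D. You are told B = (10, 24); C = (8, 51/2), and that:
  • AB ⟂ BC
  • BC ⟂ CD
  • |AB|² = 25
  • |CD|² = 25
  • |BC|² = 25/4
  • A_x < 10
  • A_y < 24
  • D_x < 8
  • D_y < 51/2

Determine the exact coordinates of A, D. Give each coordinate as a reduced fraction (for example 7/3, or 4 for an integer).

1. A_x = 7  [[AB ⟂ BC ⇒ 2x-3/2y+16=0] ∩ [|A−(10, 24)|²=25]]
2. A_y = 20  [[AB ⟂ BC ⇒ 2x-3/2y+16=0] ∩ [|A−(10, 24)|²=25]]
   so A = (7, 20)
3. D_x = 5  [[BC ⟂ CD ⇒ -2x+3/2y-89/4=0] ∩ [|D−(8, 51/2)|²=25]]
4. D_y = 43/2  [[BC ⟂ CD ⇒ -2x+3/2y-89/4=0] ∩ [|D−(8, 51/2)|²=25]]
   so D = (5, 43/2)

A = (7, 20)
D = (5, 43/2)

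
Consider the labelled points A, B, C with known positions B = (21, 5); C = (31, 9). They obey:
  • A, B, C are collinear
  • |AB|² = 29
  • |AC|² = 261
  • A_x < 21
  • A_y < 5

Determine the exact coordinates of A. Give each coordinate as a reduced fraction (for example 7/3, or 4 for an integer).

1. A_x = 16  [[A, B, C are collinear ⇒ -4x+10y+34=0] ∩ [|A−(21, 5)|²=29]]
2. A_y = 3  [[A, B, C are collinear ⇒ -4x+10y+34=0] ∩ [|A−(21, 5)|²=29]]
   so A = (16, 3)

A = (16, 3)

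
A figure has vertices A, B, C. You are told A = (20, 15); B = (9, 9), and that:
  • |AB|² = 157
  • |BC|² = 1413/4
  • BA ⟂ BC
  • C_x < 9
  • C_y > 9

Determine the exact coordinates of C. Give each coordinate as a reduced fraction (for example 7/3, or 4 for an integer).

1. C_x = 0  [[BA ⟂ BC ⇒ 11x+6y-153=0] ∩ [|C−(9, 9)|²=1413/4]]
2. C_y = 51/2  [[BA ⟂ BC ⇒ 11x+6y-153=0] ∩ [|C−(9, 9)|²=1413/4]]
   so C = (0, 51/2)

C = (0, 51/2)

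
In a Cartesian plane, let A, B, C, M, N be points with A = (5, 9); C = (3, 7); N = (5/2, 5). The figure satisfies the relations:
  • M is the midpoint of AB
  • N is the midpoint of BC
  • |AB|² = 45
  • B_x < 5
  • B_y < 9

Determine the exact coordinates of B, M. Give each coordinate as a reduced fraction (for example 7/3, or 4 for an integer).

B = (2, 3)
M = (7/2, 6)

1. B_x = 2  [B = 2·N−C = 2·(5/2, 5)−(3, 7)]
2. B_y = 3  [B = 2·N−C = 2·(5/2, 5)−(3, 7)]
   so B = (2, 3)
3. M_x = 7/2  [2·M = A+B = (5, 9)+(2, 3)]
4. M_y = 6  [2·M = A+B = (5, 9)+(2, 3)]
   so M = (7/2, 6)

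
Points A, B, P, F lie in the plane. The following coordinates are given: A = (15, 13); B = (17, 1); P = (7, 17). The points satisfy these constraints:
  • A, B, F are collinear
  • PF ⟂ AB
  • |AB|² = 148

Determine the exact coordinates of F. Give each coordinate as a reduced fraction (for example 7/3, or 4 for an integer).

1. F_x = 523/37  [[A, B, F are collinear ⇒ 12x+2y-206=0] ∩ [PF ⟂ AB ⇒ 2x-12y+190=0]]
2. F_y = 673/37  [[A, B, F are collinear ⇒ 12x+2y-206=0] ∩ [PF ⟂ AB ⇒ 2x-12y+190=0]]
   so F = (523/37, 673/37)

F = (523/37, 673/37)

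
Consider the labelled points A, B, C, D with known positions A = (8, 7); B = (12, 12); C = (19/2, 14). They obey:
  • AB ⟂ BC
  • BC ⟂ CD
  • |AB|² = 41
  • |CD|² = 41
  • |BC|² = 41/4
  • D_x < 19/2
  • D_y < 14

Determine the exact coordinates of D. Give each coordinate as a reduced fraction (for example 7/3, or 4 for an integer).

D = (11/2, 9)

1. D_x = 11/2  [[BC ⟂ CD ⇒ -5/2x+2y-17/4=0] ∩ [|D−(19/2, 14)|²=41]]
2. D_y = 9  [[BC ⟂ CD ⇒ -5/2x+2y-17/4=0] ∩ [|D−(19/2, 14)|²=41]]
   so D = (11/2, 9)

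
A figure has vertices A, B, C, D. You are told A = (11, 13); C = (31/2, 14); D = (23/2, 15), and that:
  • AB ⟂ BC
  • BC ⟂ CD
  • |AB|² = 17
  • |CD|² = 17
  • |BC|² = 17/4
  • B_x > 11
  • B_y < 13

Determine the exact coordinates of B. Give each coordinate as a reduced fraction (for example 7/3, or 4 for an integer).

B = (15, 12)

1. B_x = 15  [[BC ⟂ CD ⇒ 4x-1y-48=0] ∩ [|B−(11, 13)|²=17]]
2. B_y = 12  [[BC ⟂ CD ⇒ 4x-1y-48=0] ∩ [|B−(11, 13)|²=17]]
   so B = (15, 12)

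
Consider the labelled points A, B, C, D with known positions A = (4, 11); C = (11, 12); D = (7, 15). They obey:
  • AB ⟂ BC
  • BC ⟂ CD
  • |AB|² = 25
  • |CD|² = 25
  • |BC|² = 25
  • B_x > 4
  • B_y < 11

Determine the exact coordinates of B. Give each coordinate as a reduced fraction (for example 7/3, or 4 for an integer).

1. B_x = 8  [[BC ⟂ CD ⇒ 4x-3y-8=0] ∩ [|B−(4, 11)|²=25]]
2. B_y = 8  [[BC ⟂ CD ⇒ 4x-3y-8=0] ∩ [|B−(4, 11)|²=25]]
   so B = (8, 8)

B = (8, 8)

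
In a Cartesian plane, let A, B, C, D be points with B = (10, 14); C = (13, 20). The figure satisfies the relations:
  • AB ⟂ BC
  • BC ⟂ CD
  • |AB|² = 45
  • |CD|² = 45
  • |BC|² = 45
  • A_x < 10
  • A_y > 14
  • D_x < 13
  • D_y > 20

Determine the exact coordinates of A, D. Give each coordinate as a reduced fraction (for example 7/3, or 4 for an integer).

A = (4, 17)
D = (7, 23)

1. A_x = 4  [[AB ⟂ BC ⇒ -3x-6y+114=0] ∩ [|A−(10, 14)|²=45]]
2. A_y = 17  [[AB ⟂ BC ⇒ -3x-6y+114=0] ∩ [|A−(10, 14)|²=45]]
   so A = (4, 17)
3. D_x = 7  [[BC ⟂ CD ⇒ 3x+6y-159=0] ∩ [|D−(13, 20)|²=45]]
4. D_y = 23  [[BC ⟂ CD ⇒ 3x+6y-159=0] ∩ [|D−(13, 20)|²=45]]
   so D = (7, 23)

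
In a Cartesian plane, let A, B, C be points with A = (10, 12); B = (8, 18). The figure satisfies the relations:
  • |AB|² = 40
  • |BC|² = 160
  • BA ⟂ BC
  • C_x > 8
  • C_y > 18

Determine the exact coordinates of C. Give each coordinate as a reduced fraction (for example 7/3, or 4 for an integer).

C = (20, 22)

1. C_x = 20  [[BA ⟂ BC ⇒ 2x-6y+92=0] ∩ [|C−(8, 18)|²=160]]
2. C_y = 22  [[BA ⟂ BC ⇒ 2x-6y+92=0] ∩ [|C−(8, 18)|²=160]]
   so C = (20, 22)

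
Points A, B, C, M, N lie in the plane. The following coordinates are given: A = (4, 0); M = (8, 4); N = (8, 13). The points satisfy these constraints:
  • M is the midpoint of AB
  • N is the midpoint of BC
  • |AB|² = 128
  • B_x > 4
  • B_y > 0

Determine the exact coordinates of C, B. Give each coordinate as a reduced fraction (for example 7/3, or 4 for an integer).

1. B_x = 12  [B = 2·M−A = 2·(8, 4)−(4, 0)]
2. B_y = 8  [B = 2·M−A = 2·(8, 4)−(4, 0)]
   so B = (12, 8)
3. C_x = 4  [C = 2·N−B = 2·(8, 13)−(12, 8)]
4. C_y = 18  [C = 2·N−B = 2·(8, 13)−(12, 8)]
   so C = (4, 18)

C = (4, 18)
B = (12, 8)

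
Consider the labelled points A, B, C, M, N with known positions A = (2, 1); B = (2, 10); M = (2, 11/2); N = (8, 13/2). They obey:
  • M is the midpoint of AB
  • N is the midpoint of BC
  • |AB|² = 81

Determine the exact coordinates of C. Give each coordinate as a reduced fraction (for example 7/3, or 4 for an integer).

C = (14, 3)

1. C_x = 14  [C = 2·N−B = 2·(8, 13/2)−(2, 10)]
2. C_y = 3  [C = 2·N−B = 2·(8, 13/2)−(2, 10)]
   so C = (14, 3)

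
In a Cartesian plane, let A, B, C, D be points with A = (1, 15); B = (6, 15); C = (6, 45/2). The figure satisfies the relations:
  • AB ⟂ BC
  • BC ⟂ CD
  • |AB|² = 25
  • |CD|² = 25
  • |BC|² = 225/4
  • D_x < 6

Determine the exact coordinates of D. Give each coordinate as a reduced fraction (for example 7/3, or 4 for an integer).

D = (1, 45/2)

1. D_x = 1  [[BC ⟂ CD ⇒ 15/2y-675/4=0] ∩ [|D−(6, 45/2)|²=25]]
2. D_y = 45/2  [[BC ⟂ CD ⇒ 15/2y-675/4=0] ∩ [|D−(6, 45/2)|²=25]]
   so D = (1, 45/2)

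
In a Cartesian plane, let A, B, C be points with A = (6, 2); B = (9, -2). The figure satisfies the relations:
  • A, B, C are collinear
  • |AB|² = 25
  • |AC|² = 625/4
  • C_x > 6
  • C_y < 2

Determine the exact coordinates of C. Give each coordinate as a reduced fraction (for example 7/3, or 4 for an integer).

1. C_x = 27/2  [[A, B, C are collinear ⇒ 4x+3y-30=0] ∩ [|C−(6, 2)|²=625/4]]
2. C_y = -8  [[A, B, C are collinear ⇒ 4x+3y-30=0] ∩ [|C−(6, 2)|²=625/4]]
   so C = (27/2, -8)

C = (27/2, -8)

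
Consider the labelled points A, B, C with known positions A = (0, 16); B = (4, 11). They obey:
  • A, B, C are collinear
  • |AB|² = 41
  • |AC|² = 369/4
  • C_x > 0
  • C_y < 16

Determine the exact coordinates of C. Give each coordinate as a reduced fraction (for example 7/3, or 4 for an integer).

1. C_x = 6  [[A, B, C are collinear ⇒ 5x+4y-64=0] ∩ [|C−(0, 16)|²=369/4]]
2. C_y = 17/2  [[A, B, C are collinear ⇒ 5x+4y-64=0] ∩ [|C−(0, 16)|²=369/4]]
   so C = (6, 17/2)

C = (6, 17/2)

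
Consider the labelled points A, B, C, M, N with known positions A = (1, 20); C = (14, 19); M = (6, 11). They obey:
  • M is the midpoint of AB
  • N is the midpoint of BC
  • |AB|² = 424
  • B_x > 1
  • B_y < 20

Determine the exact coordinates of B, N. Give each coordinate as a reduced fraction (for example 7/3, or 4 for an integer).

1. B_x = 11  [B = 2·M−A = 2·(6, 11)−(1, 20)]
2. B_y = 2  [B = 2·M−A = 2·(6, 11)−(1, 20)]
   so B = (11, 2)
3. N_x = 25/2  [2·N = B+C = (11, 2)+(14, 19)]
4. N_y = 21/2  [2·N = B+C = (11, 2)+(14, 19)]
   so N = (25/2, 21/2)

B = (11, 2)
N = (25/2, 21/2)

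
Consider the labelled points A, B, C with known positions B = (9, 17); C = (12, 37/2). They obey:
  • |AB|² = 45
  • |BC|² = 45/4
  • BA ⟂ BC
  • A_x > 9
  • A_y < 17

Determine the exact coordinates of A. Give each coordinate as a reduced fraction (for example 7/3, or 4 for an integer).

A = (12, 11)

1. A_x = 12  [[BA ⟂ BC ⇒ 3x+3/2y-105/2=0] ∩ [|A−(9, 17)|²=45]]
2. A_y = 11  [[BA ⟂ BC ⇒ 3x+3/2y-105/2=0] ∩ [|A−(9, 17)|²=45]]
   so A = (12, 11)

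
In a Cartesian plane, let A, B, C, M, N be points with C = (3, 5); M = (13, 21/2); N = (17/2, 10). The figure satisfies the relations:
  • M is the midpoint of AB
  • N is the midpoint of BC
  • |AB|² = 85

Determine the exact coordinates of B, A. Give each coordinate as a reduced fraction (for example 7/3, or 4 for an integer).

B = (14, 15)
A = (12, 6)

1. B_x = 14  [B = 2·N−C = 2·(17/2, 10)−(3, 5)]
2. B_y = 15  [B = 2·N−C = 2·(17/2, 10)−(3, 5)]
   so B = (14, 15)
3. A_x = 12  [A = 2·M−B = 2·(13, 21/2)−(14, 15)]
4. A_y = 6  [A = 2·M−B = 2·(13, 21/2)−(14, 15)]
   so A = (12, 6)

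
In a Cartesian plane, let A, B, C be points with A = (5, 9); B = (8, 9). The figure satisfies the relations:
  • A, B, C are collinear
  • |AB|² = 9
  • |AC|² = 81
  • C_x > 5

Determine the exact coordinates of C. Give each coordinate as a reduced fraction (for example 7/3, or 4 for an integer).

C = (14, 9)

1. C_x = 14  [[A, B, C are collinear ⇒ 3y-27=0] ∩ [|C−(5, 9)|²=81]]
2. C_y = 9  [[A, B, C are collinear ⇒ 3y-27=0] ∩ [|C−(5, 9)|²=81]]
   so C = (14, 9)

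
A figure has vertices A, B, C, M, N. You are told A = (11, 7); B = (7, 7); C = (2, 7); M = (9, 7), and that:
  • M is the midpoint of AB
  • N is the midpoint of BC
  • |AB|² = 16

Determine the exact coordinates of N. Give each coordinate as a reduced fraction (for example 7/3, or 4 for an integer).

1. N_x = 9/2  [2·N = B+C = (7, 7)+(2, 7)]
2. N_y = 7  [2·N = B+C = (7, 7)+(2, 7)]
   so N = (9/2, 7)

N = (9/2, 7)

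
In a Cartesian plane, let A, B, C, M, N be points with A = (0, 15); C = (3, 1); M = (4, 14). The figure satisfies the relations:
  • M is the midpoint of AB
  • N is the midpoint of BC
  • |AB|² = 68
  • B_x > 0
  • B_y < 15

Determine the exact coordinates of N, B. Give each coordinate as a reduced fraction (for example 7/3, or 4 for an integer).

1. B_x = 8  [B = 2·M−A = 2·(4, 14)−(0, 15)]
2. B_y = 13  [B = 2·M−A = 2·(4, 14)−(0, 15)]
   so B = (8, 13)
3. N_x = 11/2  [2·N = B+C = (8, 13)+(3, 1)]
4. N_y = 7  [2·N = B+C = (8, 13)+(3, 1)]
   so N = (11/2, 7)

N = (11/2, 7)
B = (8, 13)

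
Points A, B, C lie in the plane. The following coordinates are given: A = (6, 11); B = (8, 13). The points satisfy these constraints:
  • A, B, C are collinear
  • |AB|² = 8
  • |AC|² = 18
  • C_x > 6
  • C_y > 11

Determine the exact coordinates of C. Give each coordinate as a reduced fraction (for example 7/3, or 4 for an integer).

1. C_x = 9  [[A, B, C are collinear ⇒ -2x+2y-10=0] ∩ [|C−(6, 11)|²=18]]
2. C_y = 14  [[A, B, C are collinear ⇒ -2x+2y-10=0] ∩ [|C−(6, 11)|²=18]]
   so C = (9, 14)

C = (9, 14)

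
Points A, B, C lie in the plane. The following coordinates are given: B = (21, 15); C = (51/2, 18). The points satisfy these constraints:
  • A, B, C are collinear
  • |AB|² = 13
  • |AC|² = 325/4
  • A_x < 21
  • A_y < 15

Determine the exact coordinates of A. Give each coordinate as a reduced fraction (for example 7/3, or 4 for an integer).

1. A_x = 18  [[A, B, C are collinear ⇒ -3x+9/2y-9/2=0] ∩ [|A−(21, 15)|²=13]]
2. A_y = 13  [[A, B, C are collinear ⇒ -3x+9/2y-9/2=0] ∩ [|A−(21, 15)|²=13]]
   so A = (18, 13)

A = (18, 13)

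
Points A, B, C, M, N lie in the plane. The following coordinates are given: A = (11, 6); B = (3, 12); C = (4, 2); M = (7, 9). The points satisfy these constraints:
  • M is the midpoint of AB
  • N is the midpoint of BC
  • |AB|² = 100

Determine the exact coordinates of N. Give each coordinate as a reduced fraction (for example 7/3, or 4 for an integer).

1. N_x = 7/2  [2·N = B+C = (3, 12)+(4, 2)]
2. N_y = 7  [2·N = B+C = (3, 12)+(4, 2)]
   so N = (7/2, 7)

N = (7/2, 7)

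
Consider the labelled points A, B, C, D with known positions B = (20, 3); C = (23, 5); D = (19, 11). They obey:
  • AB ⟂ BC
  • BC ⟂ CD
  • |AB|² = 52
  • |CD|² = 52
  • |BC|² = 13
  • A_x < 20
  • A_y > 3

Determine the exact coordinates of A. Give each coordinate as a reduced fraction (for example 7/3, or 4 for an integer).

A = (16, 9)

1. A_x = 16  [[AB ⟂ BC ⇒ -3x-2y+66=0] ∩ [|A−(20, 3)|²=52]]
2. A_y = 9  [[AB ⟂ BC ⇒ -3x-2y+66=0] ∩ [|A−(20, 3)|²=52]]
   so A = (16, 9)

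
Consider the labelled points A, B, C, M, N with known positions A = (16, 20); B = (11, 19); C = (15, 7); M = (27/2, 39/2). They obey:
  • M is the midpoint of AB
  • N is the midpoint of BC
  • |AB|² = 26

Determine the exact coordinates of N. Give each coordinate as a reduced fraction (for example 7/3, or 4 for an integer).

N = (13, 13)

1. N_x = 13  [2·N = B+C = (11, 19)+(15, 7)]
2. N_y = 13  [2·N = B+C = (11, 19)+(15, 7)]
   so N = (13, 13)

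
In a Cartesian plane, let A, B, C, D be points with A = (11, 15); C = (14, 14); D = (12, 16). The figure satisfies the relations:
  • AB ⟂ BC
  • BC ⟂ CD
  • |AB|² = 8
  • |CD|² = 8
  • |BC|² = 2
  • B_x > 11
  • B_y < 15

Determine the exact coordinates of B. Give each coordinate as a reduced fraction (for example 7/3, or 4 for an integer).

1. B_x = 13  [[BC ⟂ CD ⇒ 2x-2y=0] ∩ [|B−(11, 15)|²=8]]
2. B_y = 13  [[BC ⟂ CD ⇒ 2x-2y=0] ∩ [|B−(11, 15)|²=8]]
   so B = (13, 13)

B = (13, 13)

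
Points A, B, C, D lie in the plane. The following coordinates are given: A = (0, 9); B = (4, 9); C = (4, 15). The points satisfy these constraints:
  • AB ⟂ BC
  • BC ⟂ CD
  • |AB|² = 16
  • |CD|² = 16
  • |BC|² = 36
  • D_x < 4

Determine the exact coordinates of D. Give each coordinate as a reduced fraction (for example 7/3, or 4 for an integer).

1. D_x = 0  [[BC ⟂ CD ⇒ 6y-90=0] ∩ [|D−(4, 15)|²=16]]
2. D_y = 15  [[BC ⟂ CD ⇒ 6y-90=0] ∩ [|D−(4, 15)|²=16]]
   so D = (0, 15)

D = (0, 15)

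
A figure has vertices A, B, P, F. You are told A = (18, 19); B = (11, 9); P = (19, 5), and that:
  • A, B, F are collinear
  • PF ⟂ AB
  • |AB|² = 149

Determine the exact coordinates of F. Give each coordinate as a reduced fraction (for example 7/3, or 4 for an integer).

1. F_x = 1751/149  [[A, B, F are collinear ⇒ 10x-7y-47=0] ∩ [PF ⟂ AB ⇒ -7x-10y+183=0]]
2. F_y = 1501/149  [[A, B, F are collinear ⇒ 10x-7y-47=0] ∩ [PF ⟂ AB ⇒ -7x-10y+183=0]]
   so F = (1751/149, 1501/149)

F = (1751/149, 1501/149)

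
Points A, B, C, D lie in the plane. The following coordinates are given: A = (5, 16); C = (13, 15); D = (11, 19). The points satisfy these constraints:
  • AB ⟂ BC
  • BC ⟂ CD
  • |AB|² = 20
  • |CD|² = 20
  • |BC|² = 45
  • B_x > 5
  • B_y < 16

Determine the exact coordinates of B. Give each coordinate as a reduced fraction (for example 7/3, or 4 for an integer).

B = (7, 12)

1. B_x = 7  [[BC ⟂ CD ⇒ 2x-4y+34=0] ∩ [|B−(5, 16)|²=20]]
2. B_y = 12  [[BC ⟂ CD ⇒ 2x-4y+34=0] ∩ [|B−(5, 16)|²=20]]
   so B = (7, 12)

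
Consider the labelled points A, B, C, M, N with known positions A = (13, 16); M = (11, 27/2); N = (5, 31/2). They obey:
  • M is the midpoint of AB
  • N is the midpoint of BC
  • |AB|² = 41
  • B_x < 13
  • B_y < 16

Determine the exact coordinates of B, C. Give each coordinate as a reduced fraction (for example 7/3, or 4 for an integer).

B = (9, 11)
C = (1, 20)

1. B_x = 9  [B = 2·M−A = 2·(11, 27/2)−(13, 16)]
2. B_y = 11  [B = 2·M−A = 2·(11, 27/2)−(13, 16)]
   so B = (9, 11)
3. C_x = 1  [C = 2·N−B = 2·(5, 31/2)−(9, 11)]
4. C_y = 20  [C = 2·N−B = 2·(5, 31/2)−(9, 11)]
   so C = (1, 20)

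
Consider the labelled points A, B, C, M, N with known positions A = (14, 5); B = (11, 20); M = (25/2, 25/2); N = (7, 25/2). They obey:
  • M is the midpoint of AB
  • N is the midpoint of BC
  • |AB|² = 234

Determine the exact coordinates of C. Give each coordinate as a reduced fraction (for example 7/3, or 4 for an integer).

C = (3, 5)

1. C_x = 3  [C = 2·N−B = 2·(7, 25/2)−(11, 20)]
2. C_y = 5  [C = 2·N−B = 2·(7, 25/2)−(11, 20)]
   so C = (3, 5)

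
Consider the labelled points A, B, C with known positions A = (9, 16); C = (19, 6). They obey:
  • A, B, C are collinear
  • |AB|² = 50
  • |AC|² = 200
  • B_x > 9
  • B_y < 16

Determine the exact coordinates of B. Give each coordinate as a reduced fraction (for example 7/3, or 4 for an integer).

1. B_x = 14  [[A, B, C are collinear ⇒ -10x-10y+250=0] ∩ [|B−(9, 16)|²=50]]
2. B_y = 11  [[A, B, C are collinear ⇒ -10x-10y+250=0] ∩ [|B−(9, 16)|²=50]]
   so B = (14, 11)

B = (14, 11)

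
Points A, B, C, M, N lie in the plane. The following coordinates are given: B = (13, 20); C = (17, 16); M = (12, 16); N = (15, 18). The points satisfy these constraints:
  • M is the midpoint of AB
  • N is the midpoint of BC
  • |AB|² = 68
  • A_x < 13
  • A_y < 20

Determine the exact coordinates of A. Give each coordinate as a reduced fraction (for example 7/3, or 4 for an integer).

1. A_x = 11  [A = 2·M−B = 2·(12, 16)−(13, 20)]
2. A_y = 12  [A = 2·M−B = 2·(12, 16)−(13, 20)]
   so A = (11, 12)

A = (11, 12)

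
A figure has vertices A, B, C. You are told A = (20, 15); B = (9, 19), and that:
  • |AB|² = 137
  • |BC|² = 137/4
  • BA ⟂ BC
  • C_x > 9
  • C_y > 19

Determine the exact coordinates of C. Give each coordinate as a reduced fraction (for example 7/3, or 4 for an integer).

C = (11, 49/2)

1. C_x = 11  [[BA ⟂ BC ⇒ 11x-4y-23=0] ∩ [|C−(9, 19)|²=137/4]]
2. C_y = 49/2  [[BA ⟂ BC ⇒ 11x-4y-23=0] ∩ [|C−(9, 19)|²=137/4]]
   so C = (11, 49/2)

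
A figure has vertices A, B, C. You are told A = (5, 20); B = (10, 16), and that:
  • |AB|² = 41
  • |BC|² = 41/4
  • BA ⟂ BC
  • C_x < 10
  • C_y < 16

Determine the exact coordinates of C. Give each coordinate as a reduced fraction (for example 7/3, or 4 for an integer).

1. C_x = 8  [[BA ⟂ BC ⇒ -5x+4y-14=0] ∩ [|C−(10, 16)|²=41/4]]
2. C_y = 27/2  [[BA ⟂ BC ⇒ -5x+4y-14=0] ∩ [|C−(10, 16)|²=41/4]]
   so C = (8, 27/2)

C = (8, 27/2)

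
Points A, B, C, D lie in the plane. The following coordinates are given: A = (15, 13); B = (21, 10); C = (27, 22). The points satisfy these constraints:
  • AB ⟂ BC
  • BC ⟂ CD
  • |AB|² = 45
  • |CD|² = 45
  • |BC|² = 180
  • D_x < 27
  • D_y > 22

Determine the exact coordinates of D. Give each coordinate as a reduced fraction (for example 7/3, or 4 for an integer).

D = (21, 25)

1. D_x = 21  [[BC ⟂ CD ⇒ 6x+12y-426=0] ∩ [|D−(27, 22)|²=45]]
2. D_y = 25  [[BC ⟂ CD ⇒ 6x+12y-426=0] ∩ [|D−(27, 22)|²=45]]
   so D = (21, 25)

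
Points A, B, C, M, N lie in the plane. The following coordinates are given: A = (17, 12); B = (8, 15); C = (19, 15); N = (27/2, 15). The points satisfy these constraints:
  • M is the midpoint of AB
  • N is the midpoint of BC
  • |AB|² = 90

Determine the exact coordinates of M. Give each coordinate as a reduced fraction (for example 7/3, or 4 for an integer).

1. M_x = 25/2  [2·M = A+B = (17, 12)+(8, 15)]
2. M_y = 27/2  [2·M = A+B = (17, 12)+(8, 15)]
   so M = (25/2, 27/2)

M = (25/2, 27/2)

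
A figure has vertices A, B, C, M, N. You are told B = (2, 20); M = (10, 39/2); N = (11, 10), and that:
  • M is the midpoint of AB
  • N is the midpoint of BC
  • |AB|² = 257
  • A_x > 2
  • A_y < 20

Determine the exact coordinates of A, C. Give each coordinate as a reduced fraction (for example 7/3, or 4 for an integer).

1. A_x = 18  [A = 2·M−B = 2·(10, 39/2)−(2, 20)]
2. A_y = 19  [A = 2·M−B = 2·(10, 39/2)−(2, 20)]
   so A = (18, 19)
3. C_x = 20  [C = 2·N−B = 2·(11, 10)−(2, 20)]
4. C_y = 0  [C = 2·N−B = 2·(11, 10)−(2, 20)]
   so C = (20, 0)

A = (18, 19)
C = (20, 0)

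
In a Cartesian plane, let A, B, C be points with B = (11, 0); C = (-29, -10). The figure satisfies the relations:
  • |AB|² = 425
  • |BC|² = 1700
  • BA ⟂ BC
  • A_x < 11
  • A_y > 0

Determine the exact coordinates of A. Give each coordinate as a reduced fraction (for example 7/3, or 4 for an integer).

1. A_x = 6  [[BA ⟂ BC ⇒ -40x-10y+440=0] ∩ [|A−(11, 0)|²=425]]
2. A_y = 20  [[BA ⟂ BC ⇒ -40x-10y+440=0] ∩ [|A−(11, 0)|²=425]]
   so A = (6, 20)

A = (6, 20)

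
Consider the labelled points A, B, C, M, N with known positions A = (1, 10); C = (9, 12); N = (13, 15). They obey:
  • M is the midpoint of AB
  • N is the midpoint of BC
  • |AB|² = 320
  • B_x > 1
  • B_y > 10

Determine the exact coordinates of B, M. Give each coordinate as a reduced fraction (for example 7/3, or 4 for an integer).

B = (17, 18)
M = (9, 14)

1. B_x = 17  [B = 2·N−C = 2·(13, 15)−(9, 12)]
2. B_y = 18  [B = 2·N−C = 2·(13, 15)−(9, 12)]
   so B = (17, 18)
3. M_x = 9  [2·M = A+B = (1, 10)+(17, 18)]
4. M_y = 14  [2·M = A+B = (1, 10)+(17, 18)]
   so M = (9, 14)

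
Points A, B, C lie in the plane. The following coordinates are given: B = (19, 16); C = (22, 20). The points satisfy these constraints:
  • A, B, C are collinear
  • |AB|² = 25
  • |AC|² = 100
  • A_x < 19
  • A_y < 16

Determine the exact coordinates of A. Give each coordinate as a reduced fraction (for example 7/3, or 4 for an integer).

A = (16, 12)

1. A_x = 16  [[A, B, C are collinear ⇒ -4x+3y+28=0] ∩ [|A−(19, 16)|²=25]]
2. A_y = 12  [[A, B, C are collinear ⇒ -4x+3y+28=0] ∩ [|A−(19, 16)|²=25]]
   so A = (16, 12)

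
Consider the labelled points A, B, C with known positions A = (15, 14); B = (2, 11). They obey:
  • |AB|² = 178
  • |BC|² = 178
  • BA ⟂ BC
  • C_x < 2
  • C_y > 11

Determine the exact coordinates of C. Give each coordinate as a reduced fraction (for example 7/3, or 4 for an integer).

C = (-1, 24)

1. C_x = -1  [[BA ⟂ BC ⇒ 13x+3y-59=0] ∩ [|C−(2, 11)|²=178]]
2. C_y = 24  [[BA ⟂ BC ⇒ 13x+3y-59=0] ∩ [|C−(2, 11)|²=178]]
   so C = (-1, 24)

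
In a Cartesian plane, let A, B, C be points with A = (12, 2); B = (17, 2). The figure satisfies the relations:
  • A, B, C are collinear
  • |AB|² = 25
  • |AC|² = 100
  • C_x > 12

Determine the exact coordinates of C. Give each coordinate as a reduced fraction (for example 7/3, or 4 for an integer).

C = (22, 2)

1. C_x = 22  [[A, B, C are collinear ⇒ 5y-10=0] ∩ [|C−(12, 2)|²=100]]
2. C_y = 2  [[A, B, C are collinear ⇒ 5y-10=0] ∩ [|C−(12, 2)|²=100]]
   so C = (22, 2)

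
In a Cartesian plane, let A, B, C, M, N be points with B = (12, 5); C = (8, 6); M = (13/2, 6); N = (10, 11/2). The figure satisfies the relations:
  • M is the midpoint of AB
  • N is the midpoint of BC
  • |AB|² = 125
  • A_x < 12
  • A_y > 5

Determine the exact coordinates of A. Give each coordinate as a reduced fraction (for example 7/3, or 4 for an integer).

A = (1, 7)

1. A_x = 1  [A = 2·M−B = 2·(13/2, 6)−(12, 5)]
2. A_y = 7  [A = 2·M−B = 2·(13/2, 6)−(12, 5)]
   so A = (1, 7)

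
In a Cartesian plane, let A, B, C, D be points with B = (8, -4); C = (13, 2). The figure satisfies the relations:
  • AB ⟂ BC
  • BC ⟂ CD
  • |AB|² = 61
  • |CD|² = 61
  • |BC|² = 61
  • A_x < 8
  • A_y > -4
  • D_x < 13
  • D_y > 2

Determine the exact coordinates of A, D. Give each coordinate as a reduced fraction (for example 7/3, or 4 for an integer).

A = (2, 1)
D = (7, 7)

1. A_x = 2  [[AB ⟂ BC ⇒ -5x-6y+16=0] ∩ [|A−(8, -4)|²=61]]
2. A_y = 1  [[AB ⟂ BC ⇒ -5x-6y+16=0] ∩ [|A−(8, -4)|²=61]]
   so A = (2, 1)
3. D_x = 7  [[BC ⟂ CD ⇒ 5x+6y-77=0] ∩ [|D−(13, 2)|²=61]]
4. D_y = 7  [[BC ⟂ CD ⇒ 5x+6y-77=0] ∩ [|D−(13, 2)|²=61]]
   so D = (7, 7)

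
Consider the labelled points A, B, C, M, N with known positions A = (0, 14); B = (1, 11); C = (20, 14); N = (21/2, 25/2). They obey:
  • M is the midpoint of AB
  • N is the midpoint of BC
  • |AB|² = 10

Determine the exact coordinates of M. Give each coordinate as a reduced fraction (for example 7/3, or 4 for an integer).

M = (1/2, 25/2)

1. M_x = 1/2  [2·M = A+B = (0, 14)+(1, 11)]
2. M_y = 25/2  [2·M = A+B = (0, 14)+(1, 11)]
   so M = (1/2, 25/2)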